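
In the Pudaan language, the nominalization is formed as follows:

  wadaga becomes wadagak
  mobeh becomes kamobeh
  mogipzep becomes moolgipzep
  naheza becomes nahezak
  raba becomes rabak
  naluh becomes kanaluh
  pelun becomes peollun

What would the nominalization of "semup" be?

seolmup

"semup" ends in -p. The one such stem in the data (mogipzep → moolgipzep) inserts -ol- after the first vowel (as does pelun), so the same rule applies.
So semup → seolmup.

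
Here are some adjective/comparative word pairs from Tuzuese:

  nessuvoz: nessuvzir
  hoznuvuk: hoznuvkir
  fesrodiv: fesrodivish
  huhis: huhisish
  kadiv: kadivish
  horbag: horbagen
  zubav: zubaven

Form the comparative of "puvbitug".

puvbitgir

fesrodiv and zubav both end in -v yet inflect differently (fesrodivish, zubaven), so the final letter is not what conditions the rule; the last vowel is.
"puvbitug" has last vowel 'u'. The one such stem in the data (hoznuvuk → hoznuvkir) deletes the last vowel and adds -ir (as does nessuvoz), so the same rule applies.
The other patterns: stems whose last vowel is 'i' add -ish; stems whose last vowel is 'a' add -en.
So puvbitug → puvbitgir.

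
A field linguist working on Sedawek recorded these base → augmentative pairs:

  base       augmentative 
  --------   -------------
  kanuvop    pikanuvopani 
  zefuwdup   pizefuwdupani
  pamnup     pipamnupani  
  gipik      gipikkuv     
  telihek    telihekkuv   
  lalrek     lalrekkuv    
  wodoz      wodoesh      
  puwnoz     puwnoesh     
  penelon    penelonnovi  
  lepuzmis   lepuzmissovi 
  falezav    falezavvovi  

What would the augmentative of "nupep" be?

"nupep" ends in -p. The stems ending in -p (kanuvop → pikanuvopani, zefuwdup → pizefuwdupani, pamnup → pipamnupani) add pi- … -ani around the stem.
The other patterns: stems ending in -k double the final consonant and add -uv; stems ending in -z drop the final letter and add -esh; stems ending in -n, -s or -v double the final consonant and add -ovi.
So nupep → pinupepani.

pinupepani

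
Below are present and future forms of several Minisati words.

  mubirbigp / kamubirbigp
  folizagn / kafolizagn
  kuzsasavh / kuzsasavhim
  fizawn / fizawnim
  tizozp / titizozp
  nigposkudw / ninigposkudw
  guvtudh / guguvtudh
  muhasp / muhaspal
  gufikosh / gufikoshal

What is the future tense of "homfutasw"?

homfutaswal

folizagn and fizawn both end in -n yet inflect differently (kafolizagn, fizawnim), so the final letter is not what conditions the rule; the second-to-last letter is.
"homfutasw" has second-to-last letter 's'. The stems whose second-to-last letter is 's' (muhasp → muhaspal, gufikosh → gufikoshal) add -al.
The other patterns: stems whose second-to-last letter is 'g' add the prefix ka-; stems whose second-to-last letter is 'v' or 'w' add -im; stems whose second-to-last letter is 'd' or 'z' repeat the first consonant+vowel as a prefix.
So homfutasw → homfutaswal.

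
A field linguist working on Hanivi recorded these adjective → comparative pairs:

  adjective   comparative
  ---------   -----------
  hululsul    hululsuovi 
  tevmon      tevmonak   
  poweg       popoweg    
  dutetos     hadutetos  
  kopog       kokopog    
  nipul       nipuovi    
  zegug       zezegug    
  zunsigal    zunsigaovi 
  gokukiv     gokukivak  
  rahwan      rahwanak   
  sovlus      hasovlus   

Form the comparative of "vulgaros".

"vulgaros" ends in -s. The stems ending in -s (sovlus → hasovlus, dutetos → hadutetos) add the prefix ha-.
The other patterns: stems ending in -g repeat the first consonant+vowel as a prefix; stems ending in -l drop the final letter and add -ovi; stems ending in -n or -v add -ak.
So vulgaros → havulgaros.

havulgaros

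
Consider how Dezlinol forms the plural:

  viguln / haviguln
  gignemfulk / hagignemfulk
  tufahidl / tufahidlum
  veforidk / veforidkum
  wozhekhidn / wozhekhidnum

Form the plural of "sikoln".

"sikoln" has second-to-last letter 'l'. The stems whose second-to-last letter is 'l' (gignemfulk → hagignemfulk, viguln → haviguln) add the prefix ha-.
So sikoln → hasikoln.

hasikoln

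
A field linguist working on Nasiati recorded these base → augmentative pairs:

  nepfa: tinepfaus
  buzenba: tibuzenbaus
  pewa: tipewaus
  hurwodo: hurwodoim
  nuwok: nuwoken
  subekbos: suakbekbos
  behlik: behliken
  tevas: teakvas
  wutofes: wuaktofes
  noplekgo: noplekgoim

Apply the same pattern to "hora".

pewa and tevas both have last vowel 'a' yet inflect differently (tipewaus, teakvas), so the last vowel is not what conditions the rule; the final letter is.
"hora" ends in -a. The stems ending in -a (pewa → tipewaus, buzenba → tibuzenbaus, nepfa → tinepfaus) add ti- … -us around the stem.
The other patterns: stems ending in -s insert -ak- after the first vowel; stems ending in -o add -im; stems ending in -k add -en.
So hora → tihoraus.

tihoraus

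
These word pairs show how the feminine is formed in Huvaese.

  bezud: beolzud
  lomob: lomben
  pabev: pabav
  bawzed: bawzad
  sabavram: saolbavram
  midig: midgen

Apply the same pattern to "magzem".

magzam

bawzed and bezud both end in -d yet inflect differently (bawzad, beolzud), so the final letter is not what conditions the rule; the last vowel is.
"magzem" has last vowel 'e'. The stems whose last vowel is 'e' (bawzed → bawzad, pabev → pabav) change the last vowel to 'a'.
The other patterns: stems whose last vowel is 'i' or 'o' delete the last vowel and add -en; stems whose last vowel is 'a' or 'u' insert -ol- after the first vowel.
So magzem → magzam.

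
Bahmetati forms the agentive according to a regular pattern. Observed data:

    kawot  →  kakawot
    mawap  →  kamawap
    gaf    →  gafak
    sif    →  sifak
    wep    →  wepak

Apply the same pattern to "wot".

mawap and wep both end in -p yet inflect differently (kamawap, wepak), so the final letter is not what conditions the rule; the number of vowels is.
"wot" has 1 vowel. The stems with 1 vowel (gaf → gafak, sif → sifak, wep → wepak) add -ak.
So wot → wotak.

wotak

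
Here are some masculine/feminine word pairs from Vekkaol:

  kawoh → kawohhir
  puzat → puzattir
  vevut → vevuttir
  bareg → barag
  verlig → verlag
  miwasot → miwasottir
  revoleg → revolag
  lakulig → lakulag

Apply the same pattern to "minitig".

verlig and vevut both begin with v- yet inflect differently (verlag, vevuttir), so the first letter is not what conditions the rule; the final letter is.
"minitig" ends in -g. The stems ending in -g (verlig → verlag, lakulig → lakulag, bareg → barag) change the last vowel to 'a'.
So minitig → minitag.

minitag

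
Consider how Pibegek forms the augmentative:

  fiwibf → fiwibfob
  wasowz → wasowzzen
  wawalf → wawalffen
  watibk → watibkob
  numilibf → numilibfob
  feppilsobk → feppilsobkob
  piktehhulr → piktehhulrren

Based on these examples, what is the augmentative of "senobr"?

senobrob

fiwibf and wawalf both end in -f yet inflect differently (fiwibfob, wawalffen), so the final letter is not what conditions the rule; the second-to-last letter is.
"senobr" has second-to-last letter 'b'. The stems whose second-to-last letter is 'b' (fiwibf → fiwibfob, feppilsobk → feppilsobkob, numilibf → numilibfob) add -ob.
The other pattern: stems whose second-to-last letter is 'l' or 'w' double the final consonant and add -en.
So senobr → senobrob.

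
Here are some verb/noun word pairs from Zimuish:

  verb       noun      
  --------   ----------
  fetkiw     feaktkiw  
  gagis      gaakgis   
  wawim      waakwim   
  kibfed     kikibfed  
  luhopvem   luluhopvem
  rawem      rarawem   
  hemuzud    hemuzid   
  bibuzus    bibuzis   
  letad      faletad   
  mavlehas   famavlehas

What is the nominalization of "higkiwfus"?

higkiwfis

wawim and luhopvem both end in -m yet inflect differently (waakwim, luluhopvem), so the final letter is not what conditions the rule; the last vowel is.
"higkiwfus" has last vowel 'u'. The stems whose last vowel is 'u' (hemuzud → hemuzid, bibuzus → bibuzis) change the last vowel to 'i'.
So higkiwfus → higkiwfis.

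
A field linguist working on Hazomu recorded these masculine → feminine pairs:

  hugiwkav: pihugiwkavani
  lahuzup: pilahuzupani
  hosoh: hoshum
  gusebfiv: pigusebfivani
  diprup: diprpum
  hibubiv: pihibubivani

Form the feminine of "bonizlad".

pibonizladani

lahuzup and diprup both end in -p yet inflect differently (pilahuzupani, diprpum), so the final letter is not what conditions the rule; the number of vowels is.
"bonizlad" has 3 vowels. The stems with 3 vowels (lahuzup → pilahuzupani, hugiwkav → pihugiwkavani, hibubiv → pihibubivani) add pi- … -ani around the stem.
So bonizlad → pibonizladani.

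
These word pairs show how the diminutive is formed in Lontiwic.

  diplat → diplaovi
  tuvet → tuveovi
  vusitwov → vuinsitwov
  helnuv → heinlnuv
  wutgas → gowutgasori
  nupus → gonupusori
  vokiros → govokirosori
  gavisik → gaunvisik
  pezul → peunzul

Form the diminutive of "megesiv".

meingesiv

diplat and wutgas both have last vowel 'a' yet inflect differently (diplaovi, gowutgasori), so the last vowel is not what conditions the rule; the final letter is.
"megesiv" ends in -v. The stems ending in -v (vusitwov → vuinsitwov, helnuv → heinlnuv) insert -in- after the first vowel.
The other patterns: stems ending in -t drop the final letter and add -ovi; stems ending in -s add go- … -ori around the stem; stems ending in -k or -l insert -un- after the first vowel.
So megesiv → meingesiv.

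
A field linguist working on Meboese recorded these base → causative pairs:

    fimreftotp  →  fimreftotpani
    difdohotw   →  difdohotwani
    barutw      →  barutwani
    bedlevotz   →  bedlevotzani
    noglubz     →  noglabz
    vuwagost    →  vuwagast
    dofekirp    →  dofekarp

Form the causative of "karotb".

"karotb" has second-to-last letter 't'. The stems whose second-to-last letter is 't' (fimreftotp → fimreftotpani, difdohotw → difdohotwani, barutw → barutwani) add -ani.
So karotb → karotbani.

karotbani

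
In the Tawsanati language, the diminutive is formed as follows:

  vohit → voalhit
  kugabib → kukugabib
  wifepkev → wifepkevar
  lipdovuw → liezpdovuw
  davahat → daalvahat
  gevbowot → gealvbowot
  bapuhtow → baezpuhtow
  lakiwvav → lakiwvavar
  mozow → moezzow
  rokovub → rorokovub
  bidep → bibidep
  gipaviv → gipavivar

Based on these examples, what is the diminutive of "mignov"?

lakiwvav and davahat both have last vowel 'a' yet inflect differently (lakiwvavar, daalvahat), so the last vowel is not what conditions the rule; the final letter is.
"mignov" ends in -v. The stems ending in -v (wifepkev → wifepkevar, lakiwvav → lakiwvavar, gipaviv → gipavivar) add -ar.
So mignov → mignovar.

mignovar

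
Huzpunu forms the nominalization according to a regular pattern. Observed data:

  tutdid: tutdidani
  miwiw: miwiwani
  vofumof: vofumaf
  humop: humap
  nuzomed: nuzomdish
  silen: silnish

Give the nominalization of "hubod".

hubad

tutdid and nuzomed both end in -d yet inflect differently (tutdidani, nuzomdish), so the final letter is not what conditions the rule; the last vowel is.
"hubod" has last vowel 'o'. The stems whose last vowel is 'o' (vofumof → vofumaf, humop → humap) change the last vowel to 'a'.
So hubod → hubad.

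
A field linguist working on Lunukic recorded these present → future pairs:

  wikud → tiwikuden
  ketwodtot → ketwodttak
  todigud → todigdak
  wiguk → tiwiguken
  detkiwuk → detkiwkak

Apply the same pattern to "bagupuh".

baguphak

detkiwuk and wiguk both end in -k yet inflect differently (detkiwkak, tiwiguken), so the final letter is not what conditions the rule; the number of vowels is.
"bagupuh" has 3 vowels. The stems with 3 vowels (ketwodtot → ketwodttak, detkiwuk → detkiwkak, todigud → todigdak) delete the last vowel and add -ak.
The other pattern: stems with 2 vowels add ti- … -en around the stem.
So bagupuh → baguphak.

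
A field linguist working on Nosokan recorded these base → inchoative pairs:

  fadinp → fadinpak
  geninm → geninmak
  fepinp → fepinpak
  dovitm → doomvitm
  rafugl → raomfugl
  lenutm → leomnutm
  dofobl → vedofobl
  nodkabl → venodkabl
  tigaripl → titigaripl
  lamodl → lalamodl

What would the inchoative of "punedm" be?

geninm and dovitm both end in -m yet inflect differently (geninmak, doomvitm), so the final letter is not what conditions the rule; the second-to-last letter is.
"punedm" has second-to-last letter 'd'. The one such stem in the data (lamodl → lalamodl) repeats the first consonant+vowel as a prefix (as does tigaripl), so the same rule applies.
So punedm → pupunedm.

pupunedm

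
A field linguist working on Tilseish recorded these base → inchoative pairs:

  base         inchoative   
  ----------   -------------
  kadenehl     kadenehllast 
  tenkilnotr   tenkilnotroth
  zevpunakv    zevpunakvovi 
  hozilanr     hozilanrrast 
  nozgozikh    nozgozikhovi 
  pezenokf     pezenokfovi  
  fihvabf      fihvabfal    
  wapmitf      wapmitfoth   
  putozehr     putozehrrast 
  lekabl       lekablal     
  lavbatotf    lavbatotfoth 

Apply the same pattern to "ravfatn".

tenkilnotr and hozilanr both end in -r yet inflect differently (tenkilnotroth, hozilanrrast), so the final letter is not what conditions the rule; the second-to-last letter is.
"ravfatn" has second-to-last letter 't'. The stems whose second-to-last letter is 't' (tenkilnotr → tenkilnotroth, wapmitf → wapmitfoth, lavbatotf → lavbatotfoth) add -oth.
The other patterns: stems whose second-to-last letter is 'h' or 'n' double the final consonant and add -ast; stems whose second-to-last letter is 'b' add -al; stems whose second-to-last letter is 'k' add -ovi.
So ravfatn → ravfatnoth.

ravfatnoth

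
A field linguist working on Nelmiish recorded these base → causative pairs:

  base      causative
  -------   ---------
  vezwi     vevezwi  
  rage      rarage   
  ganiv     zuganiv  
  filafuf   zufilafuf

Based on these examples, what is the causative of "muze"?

mumuze

vezwi and ganiv both have last vowel 'i' yet inflect differently (vevezwi, zuganiv), so the last vowel is not what conditions the rule; whether the stem ends in a vowel or a consonant is.
"muze" ends in a vowel. The stems ending in a vowel (vezwi → vevezwi, rage → rarage) repeat the first consonant+vowel as a prefix.
The other pattern: stems ending in a consonant add the prefix zu-.
So muze → mumuze.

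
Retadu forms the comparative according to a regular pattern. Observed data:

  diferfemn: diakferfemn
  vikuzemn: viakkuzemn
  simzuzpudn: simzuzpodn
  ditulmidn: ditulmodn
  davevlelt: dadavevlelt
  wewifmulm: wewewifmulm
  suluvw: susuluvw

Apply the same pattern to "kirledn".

kirlodn

"kirledn" has second-to-last letter 'd'. The stems whose second-to-last letter is 'd' (simzuzpudn → simzuzpodn, ditulmidn → ditulmodn) change the last vowel to 'o'.
So kirledn → kirlodn.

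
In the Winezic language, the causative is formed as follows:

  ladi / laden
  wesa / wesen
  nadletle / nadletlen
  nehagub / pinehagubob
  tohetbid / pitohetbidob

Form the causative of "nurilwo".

nurilwen

ladi and tohetbid both have last vowel 'i' yet inflect differently (laden, pitohetbidob), so the last vowel is not what conditions the rule; whether the stem ends in a vowel or a consonant is.
"nurilwo" ends in a vowel. The stems ending in a vowel (ladi → laden, wesa → wesen, nadletle → nadletlen) drop the final letter and add -en.
The other pattern: stems ending in a consonant add pi- … -ob around the stem.
So nurilwo → nurilwen.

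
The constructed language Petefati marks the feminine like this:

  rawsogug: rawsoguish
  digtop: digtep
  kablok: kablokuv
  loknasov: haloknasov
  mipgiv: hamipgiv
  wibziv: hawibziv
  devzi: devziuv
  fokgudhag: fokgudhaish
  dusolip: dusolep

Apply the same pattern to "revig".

"revig" ends in -g. The stems ending in -g (rawsogug → rawsoguish, fokgudhag → fokgudhaish) drop the final letter and add -ish.
The other patterns: stems ending in -p change the last vowel to 'e'; stems ending in -v add the prefix ha-; stems ending in -i or -k add -uv.
So revig → reviish.

reviish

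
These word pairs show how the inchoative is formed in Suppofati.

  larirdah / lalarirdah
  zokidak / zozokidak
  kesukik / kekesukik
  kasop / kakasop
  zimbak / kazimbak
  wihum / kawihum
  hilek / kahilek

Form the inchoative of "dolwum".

zokidak and zimbak both end in -k yet inflect differently (zozokidak, kazimbak), so the final letter is not what conditions the rule; the number of vowels is.
"dolwum" has 2 vowels. The stems with 2 vowels (kasop → kakasop, zimbak → kazimbak, wihum → kawihum) add the prefix ka-.
So dolwum → kadolwum.

kadolwum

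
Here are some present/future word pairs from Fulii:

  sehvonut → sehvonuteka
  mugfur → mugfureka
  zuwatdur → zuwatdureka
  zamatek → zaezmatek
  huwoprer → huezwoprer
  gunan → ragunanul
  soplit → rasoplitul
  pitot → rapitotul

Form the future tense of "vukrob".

ravukrobul

mugfur and huwoprer both end in -r yet inflect differently (mugfureka, huezwoprer), so the final letter is not what conditions the rule; the last vowel is.
"vukrob" has last vowel 'o'. The one such stem in the data (pitot → rapitotul) adds ra- … -ul around the stem, so the same rule applies.
The other patterns: stems whose last vowel is 'u' add -eka; stems whose last vowel is 'e' insert -ez- after the first vowel.
So vukrob → ravukrobul.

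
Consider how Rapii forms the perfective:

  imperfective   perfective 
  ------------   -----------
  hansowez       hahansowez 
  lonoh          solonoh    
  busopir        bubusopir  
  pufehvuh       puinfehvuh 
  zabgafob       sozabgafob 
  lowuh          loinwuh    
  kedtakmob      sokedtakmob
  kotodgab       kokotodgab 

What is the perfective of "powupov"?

"powupov" has last vowel 'o'. The stems whose last vowel is 'o' (zabgafob → sozabgafob, kedtakmob → sokedtakmob, lonoh → solonoh) add the prefix so-.
The other patterns: stems whose last vowel is 'u' insert -in- after the first vowel; stems whose last vowel is 'a', 'e' or 'i' repeat the first consonant+vowel as a prefix.
So powupov → sopowupov.

sopowupov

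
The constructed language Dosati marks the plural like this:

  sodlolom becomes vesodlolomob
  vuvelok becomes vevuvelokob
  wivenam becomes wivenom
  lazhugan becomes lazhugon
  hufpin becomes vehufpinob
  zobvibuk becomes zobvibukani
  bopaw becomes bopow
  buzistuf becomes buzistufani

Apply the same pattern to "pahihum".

pahihumani

zobvibuk and vuvelok both end in -k yet inflect differently (zobvibukani, vevuvelokob), so the final letter is not what conditions the rule; the last vowel is.
"pahihum" has last vowel 'u'. The stems whose last vowel is 'u' (zobvibuk → zobvibukani, buzistuf → buzistufani) add -ani.
So pahihum → pahihumani.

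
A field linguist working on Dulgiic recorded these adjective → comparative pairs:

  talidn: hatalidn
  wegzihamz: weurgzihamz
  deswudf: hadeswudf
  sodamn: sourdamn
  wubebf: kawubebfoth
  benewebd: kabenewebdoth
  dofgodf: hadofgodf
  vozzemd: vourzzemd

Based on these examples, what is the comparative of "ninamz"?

dofgodf and wubebf both end in -f yet inflect differently (hadofgodf, kawubebfoth), so the final letter is not what conditions the rule; the second-to-last letter is.
"ninamz" has second-to-last letter 'm'. The stems whose second-to-last letter is 'm' (vozzemd → vourzzemd, sodamn → sourdamn, wegzihamz → weurgzihamz) insert -ur- after the first vowel.
The other patterns: stems whose second-to-last letter is 'd' add the prefix ha-; stems whose second-to-last letter is 'b' add ka- … -oth around the stem.
So ninamz → niurnamz.

niurnamz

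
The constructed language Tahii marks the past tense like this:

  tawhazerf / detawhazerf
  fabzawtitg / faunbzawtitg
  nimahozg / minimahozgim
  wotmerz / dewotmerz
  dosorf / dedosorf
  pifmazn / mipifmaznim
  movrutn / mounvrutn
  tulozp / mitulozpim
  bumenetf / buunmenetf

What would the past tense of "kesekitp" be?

movrutn and pifmazn both end in -n yet inflect differently (mounvrutn, mipifmaznim), so the final letter is not what conditions the rule; the second-to-last letter is.
"kesekitp" has second-to-last letter 't'. The stems whose second-to-last letter is 't' (fabzawtitg → faunbzawtitg, movrutn → mounvrutn, bumenetf → buunmenetf) insert -un- after the first vowel.
The other patterns: stems whose second-to-last letter is 'z' add mi- … -im around the stem; stems whose second-to-last letter is 'r' add the prefix de-.
So kesekitp → keunsekitp.

keunsekitp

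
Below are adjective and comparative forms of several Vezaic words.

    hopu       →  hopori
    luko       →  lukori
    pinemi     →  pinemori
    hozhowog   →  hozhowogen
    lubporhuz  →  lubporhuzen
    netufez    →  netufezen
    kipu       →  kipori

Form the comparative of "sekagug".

sekagugen

hopu and lubporhuz both have last vowel 'u' yet inflect differently (hopori, lubporhuzen), so the last vowel is not what conditions the rule; whether the stem ends in a vowel or a consonant is.
"sekagug" ends in a consonant. The stems ending in a consonant (lubporhuz → lubporhuzen, netufez → netufezen, hozhowog → hozhowogen) add -en.
So sekagug → sekagugen.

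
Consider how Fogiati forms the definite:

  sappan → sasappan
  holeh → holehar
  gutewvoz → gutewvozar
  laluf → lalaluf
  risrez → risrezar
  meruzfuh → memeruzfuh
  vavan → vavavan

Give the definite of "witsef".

"witsef" has last vowel 'e'. The stems whose last vowel is 'e' (holeh → holehar, risrez → risrezar) add -ar.
So witsef → witsefar.

witsefar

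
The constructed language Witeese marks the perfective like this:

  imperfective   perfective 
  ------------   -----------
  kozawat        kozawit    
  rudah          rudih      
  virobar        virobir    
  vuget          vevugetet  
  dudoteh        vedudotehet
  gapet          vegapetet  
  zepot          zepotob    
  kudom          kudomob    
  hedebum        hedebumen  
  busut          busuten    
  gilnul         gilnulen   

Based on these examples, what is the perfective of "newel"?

kozawat and vuget both end in -t yet inflect differently (kozawit, vevugetet), so the final letter is not what conditions the rule; the last vowel is.
"newel" has last vowel 'e'. The stems whose last vowel is 'e' (vuget → vevugetet, dudoteh → vedudotehet, gapet → vegapetet) add ve- … -et around the stem.
The other patterns: stems whose last vowel is 'a' change the last vowel to 'i'; stems whose last vowel is 'o' add -ob; stems whose last vowel is 'u' add -en.
So newel → venewelet.

venewelet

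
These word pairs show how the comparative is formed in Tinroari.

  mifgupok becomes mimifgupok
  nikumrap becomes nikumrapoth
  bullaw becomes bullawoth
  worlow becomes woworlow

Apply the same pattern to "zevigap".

"zevigap" has last vowel 'a'. The stems whose last vowel is 'a' (bullaw → bullawoth, nikumrap → nikumrapoth) add -oth.
The other pattern: stems whose last vowel is 'o' repeat the first consonant+vowel as a prefix.
So zevigap → zevigapoth.

zevigapoth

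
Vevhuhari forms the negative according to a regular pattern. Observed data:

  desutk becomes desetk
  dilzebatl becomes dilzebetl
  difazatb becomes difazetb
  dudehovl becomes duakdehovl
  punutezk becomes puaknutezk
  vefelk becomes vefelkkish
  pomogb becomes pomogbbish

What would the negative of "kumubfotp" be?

dilzebatl and dudehovl both end in -l yet inflect differently (dilzebetl, duakdehovl), so the final letter is not what conditions the rule; the second-to-last letter is.
"kumubfotp" has second-to-last letter 't'. The stems whose second-to-last letter is 't' (desutk → desetk, dilzebatl → dilzebetl, difazatb → difazetb) change the last vowel to 'e'.
The other patterns: stems whose second-to-last letter is 'v' or 'z' insert -ak- after the first vowel; stems whose second-to-last letter is 'g' or 'l' double the final consonant and add -ish.
So kumubfotp → kumubfetp.

kumubfetp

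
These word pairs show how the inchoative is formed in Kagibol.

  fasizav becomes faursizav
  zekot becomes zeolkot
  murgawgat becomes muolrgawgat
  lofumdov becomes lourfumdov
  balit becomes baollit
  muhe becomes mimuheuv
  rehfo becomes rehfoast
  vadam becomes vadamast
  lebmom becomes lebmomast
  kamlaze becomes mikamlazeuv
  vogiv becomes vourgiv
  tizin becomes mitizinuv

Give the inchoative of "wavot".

waolvot

"wavot" ends in -t. The stems ending in -t (murgawgat → muolrgawgat, balit → baollit, zekot → zeolkot) insert -ol- after the first vowel.
So wavot → waolvot.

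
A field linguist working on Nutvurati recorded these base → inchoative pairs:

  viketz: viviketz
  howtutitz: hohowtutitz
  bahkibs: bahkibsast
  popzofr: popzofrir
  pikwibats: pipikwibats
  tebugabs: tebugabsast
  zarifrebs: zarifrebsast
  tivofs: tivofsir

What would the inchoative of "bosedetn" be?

tebugabs and pikwibats both end in -s yet inflect differently (tebugabsast, pipikwibats), so the final letter is not what conditions the rule; the second-to-last letter is.
"bosedetn" has second-to-last letter 't'. The stems whose second-to-last letter is 't' (howtutitz → hohowtutitz, pikwibats → pipikwibats, viketz → viviketz) repeat the first consonant+vowel as a prefix.
The other patterns: stems whose second-to-last letter is 'b' add -ast; stems whose second-to-last letter is 'f' add -ir.
So bosedetn → bobosedetn.

bobosedetn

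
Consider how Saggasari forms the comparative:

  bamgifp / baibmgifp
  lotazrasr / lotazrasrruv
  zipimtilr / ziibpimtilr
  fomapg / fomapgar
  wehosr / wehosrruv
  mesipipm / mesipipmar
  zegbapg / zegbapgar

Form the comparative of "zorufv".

zoibrufv

"zorufv" has second-to-last letter 'f'. The one such stem in the data (bamgifp → baibmgifp) inserts -ib- after the first vowel (as does zipimtilr), so the same rule applies.
The other patterns: stems whose second-to-last letter is 's' double the final consonant and add -uv; stems whose second-to-last letter is 'p' add -ar.
So zorufv → zoibrufv.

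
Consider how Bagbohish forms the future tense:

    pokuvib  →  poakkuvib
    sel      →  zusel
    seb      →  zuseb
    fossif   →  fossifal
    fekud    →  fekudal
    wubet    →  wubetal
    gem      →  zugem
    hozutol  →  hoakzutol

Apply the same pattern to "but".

zubut

"but" has 1 vowel. The stems with 1 vowel (gem → zugem, seb → zuseb, sel → zusel) add the prefix zu-.
The other patterns: stems with 2 vowels add -al; stems with 3 vowels insert -ak- after the first vowel.
So but → zubut.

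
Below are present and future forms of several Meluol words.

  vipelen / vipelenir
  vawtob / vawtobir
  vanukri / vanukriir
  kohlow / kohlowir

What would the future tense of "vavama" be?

vavamair

Every pair shown (vipelen → vipelenir, vawtob → vawtobir, vanukri → vanukriir, …) follows the same rule: add -ir.
So vavama → vavamair.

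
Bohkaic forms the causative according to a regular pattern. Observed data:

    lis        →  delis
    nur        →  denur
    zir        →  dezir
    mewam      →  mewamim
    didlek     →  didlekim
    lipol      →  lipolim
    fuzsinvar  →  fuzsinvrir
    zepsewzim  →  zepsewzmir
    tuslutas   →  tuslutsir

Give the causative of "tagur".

tagurim

"tagur" has 2 vowels. The stems with 2 vowels (mewam → mewamim, didlek → didlekim, lipol → lipolim) add -im.
The other patterns: stems with 1 vowel add the prefix de-; stems with 3 vowels delete the last vowel and add -ir.
So tagur → tagurim.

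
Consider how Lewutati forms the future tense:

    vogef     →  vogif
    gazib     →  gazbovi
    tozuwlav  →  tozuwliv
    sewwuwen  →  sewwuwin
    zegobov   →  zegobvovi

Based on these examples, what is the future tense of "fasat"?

fasit

tozuwlav and zegobov both end in -v yet inflect differently (tozuwliv, zegobvovi), so the final letter is not what conditions the rule; the last vowel is.
"fasat" has last vowel 'a'. The one such stem in the data (tozuwlav → tozuwliv) changes the last vowel to 'i' (as do sewwuwen, vogef), so the same rule applies.
So fasat → fasit.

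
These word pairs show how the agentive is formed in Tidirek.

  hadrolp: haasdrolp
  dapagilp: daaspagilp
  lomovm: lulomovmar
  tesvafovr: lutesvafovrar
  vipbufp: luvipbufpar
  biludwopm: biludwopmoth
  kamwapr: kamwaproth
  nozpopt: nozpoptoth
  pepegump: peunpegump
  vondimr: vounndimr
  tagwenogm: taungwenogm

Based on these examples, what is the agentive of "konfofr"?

lukonfofrar

hadrolp and vipbufp both end in -p yet inflect differently (haasdrolp, luvipbufpar), so the final letter is not what conditions the rule; the second-to-last letter is.
"konfofr" has second-to-last letter 'f'. The one such stem in the data (vipbufp → luvipbufpar) adds lu- … -ar around the stem, so the same rule applies.
The other patterns: stems whose second-to-last letter is 'l' insert -as- after the first vowel; stems whose second-to-last letter is 'p' add -oth; stems whose second-to-last letter is 'g' or 'm' insert -un- after the first vowel.
So konfofr → lukonfofrar.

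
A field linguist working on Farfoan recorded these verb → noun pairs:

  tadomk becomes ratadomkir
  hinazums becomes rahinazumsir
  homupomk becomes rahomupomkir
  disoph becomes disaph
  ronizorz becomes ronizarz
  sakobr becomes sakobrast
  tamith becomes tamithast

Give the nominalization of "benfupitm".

benfupitmast

"benfupitm" has second-to-last letter 't'. The one such stem in the data (tamith → tamithast) adds -ast, so the same rule applies.
The other patterns: stems whose second-to-last letter is 'm' add ra- … -ir around the stem; stems whose second-to-last letter is 'p' or 'r' change the last vowel to 'a'.
So benfupitm → benfupitmast.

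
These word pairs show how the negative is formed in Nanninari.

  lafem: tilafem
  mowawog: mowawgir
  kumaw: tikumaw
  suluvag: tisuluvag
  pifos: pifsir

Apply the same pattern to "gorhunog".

mowawog and suluvag both end in -g yet inflect differently (mowawgir, tisuluvag), so the final letter is not what conditions the rule; the last vowel is.
"gorhunog" has last vowel 'o'. The stems whose last vowel is 'o' (mowawog → mowawgir, pifos → pifsir) delete the last vowel and add -ir.
So gorhunog → gorhungir.

gorhungir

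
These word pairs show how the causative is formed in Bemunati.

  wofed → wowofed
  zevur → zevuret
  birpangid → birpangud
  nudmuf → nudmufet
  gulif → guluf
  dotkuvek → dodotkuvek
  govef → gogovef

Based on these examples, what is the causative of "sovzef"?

sosovzef

"sovzef" has last vowel 'e'. The stems whose last vowel is 'e' (dotkuvek → dodotkuvek, govef → gogovef, wofed → wowofed) repeat the first consonant+vowel as a prefix.
The other patterns: stems whose last vowel is 'u' add -et; stems whose last vowel is 'i' change the last vowel to 'u'.
So sovzef → sosovzef.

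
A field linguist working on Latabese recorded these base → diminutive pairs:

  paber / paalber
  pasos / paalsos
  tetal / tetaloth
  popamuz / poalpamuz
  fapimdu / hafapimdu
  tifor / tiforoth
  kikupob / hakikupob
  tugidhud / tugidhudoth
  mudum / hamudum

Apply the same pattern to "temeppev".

temeppevoth

tifor and paber both end in -r yet inflect differently (tiforoth, paalber), so the final letter is not what conditions the rule; the first letter is.
"temeppev" begins with t-. The stems beginning with t- (tugidhud → tugidhudoth, tetal → tetaloth, tifor → tiforoth) add -oth.
The other patterns: stems beginning with p- insert -al- after the first vowel; stems beginning with f-, k- or m- add the prefix ha-.
So temeppev → temeppevoth.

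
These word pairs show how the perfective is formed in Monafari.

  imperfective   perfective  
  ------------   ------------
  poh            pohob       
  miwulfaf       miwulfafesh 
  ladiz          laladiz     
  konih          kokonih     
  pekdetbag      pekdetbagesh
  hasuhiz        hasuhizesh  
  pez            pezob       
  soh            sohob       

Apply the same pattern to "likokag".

"likokag" has 3 vowels. The stems with 3 vowels (miwulfaf → miwulfafesh, pekdetbag → pekdetbagesh, hasuhiz → hasuhizesh) add -esh.
So likokag → likokagesh.

likokagesh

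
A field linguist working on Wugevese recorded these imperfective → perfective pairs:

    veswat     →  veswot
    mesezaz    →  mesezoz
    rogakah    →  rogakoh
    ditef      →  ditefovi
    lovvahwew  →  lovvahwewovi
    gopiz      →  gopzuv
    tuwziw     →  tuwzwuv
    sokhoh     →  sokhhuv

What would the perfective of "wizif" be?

wizfuv

mesezaz and gopiz both end in -z yet inflect differently (mesezoz, gopzuv), so the final letter is not what conditions the rule; the last vowel is.
"wizif" has last vowel 'i'. The stems whose last vowel is 'i' (gopiz → gopzuv, tuwziw → tuwzwuv) delete the last vowel and add -uv.
The other patterns: stems whose last vowel is 'a' change the last vowel to 'o'; stems whose last vowel is 'e' add -ovi.
So wizif → wizfuv.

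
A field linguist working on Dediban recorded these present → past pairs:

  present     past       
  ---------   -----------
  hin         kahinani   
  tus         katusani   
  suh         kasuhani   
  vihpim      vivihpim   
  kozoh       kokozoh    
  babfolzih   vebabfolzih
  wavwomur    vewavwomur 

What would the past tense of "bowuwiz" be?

suh and kozoh both end in -h yet inflect differently (kasuhani, kokozoh), so the final letter is not what conditions the rule; the number of vowels is.
"bowuwiz" has 3 vowels. The stems with 3 vowels (babfolzih → vebabfolzih, wavwomur → vewavwomur) add the prefix ve-.
The other patterns: stems with 1 vowel add ka- … -ani around the stem; stems with 2 vowels repeat the first consonant+vowel as a prefix.
So bowuwiz → vebowuwiz.

vebowuwiz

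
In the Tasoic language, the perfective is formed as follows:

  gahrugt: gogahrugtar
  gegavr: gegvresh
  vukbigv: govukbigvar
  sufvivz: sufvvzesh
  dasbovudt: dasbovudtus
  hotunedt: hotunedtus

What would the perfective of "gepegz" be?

dasbovudt and gahrugt both end in -t yet inflect differently (dasbovudtus, gogahrugtar), so the final letter is not what conditions the rule; the second-to-last letter is.
"gepegz" has second-to-last letter 'g'. The stems whose second-to-last letter is 'g' (vukbigv → govukbigvar, gahrugt → gogahrugtar) add go- … -ar around the stem.
So gepegz → gogepegzar.

gogepegzar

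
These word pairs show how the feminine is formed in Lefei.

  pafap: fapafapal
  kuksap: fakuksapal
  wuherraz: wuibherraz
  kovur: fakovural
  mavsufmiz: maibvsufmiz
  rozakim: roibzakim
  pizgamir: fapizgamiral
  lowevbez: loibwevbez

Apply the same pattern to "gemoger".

pizgamir and rozakim both have last vowel 'i' yet inflect differently (fapizgamiral, roibzakim), so the last vowel is not what conditions the rule; the final letter is.
"gemoger" ends in -r. The stems ending in -r (kovur → fakovural, pizgamir → fapizgamiral) add fa- … -al around the stem.
The other pattern: stems ending in -m or -z insert -ib- after the first vowel.
So gemoger → fagemogeral.

fagemogeral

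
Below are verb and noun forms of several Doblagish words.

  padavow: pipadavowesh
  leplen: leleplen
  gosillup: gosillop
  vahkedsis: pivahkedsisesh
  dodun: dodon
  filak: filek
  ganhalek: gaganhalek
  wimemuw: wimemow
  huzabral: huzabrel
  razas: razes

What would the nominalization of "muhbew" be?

filak and ganhalek both end in -k yet inflect differently (filek, gaganhalek), so the final letter is not what conditions the rule; the last vowel is.
"muhbew" has last vowel 'e'. The stems whose last vowel is 'e' (ganhalek → gaganhalek, leplen → leleplen) repeat the first consonant+vowel as a prefix.
So muhbew → mumuhbew.

mumuhbew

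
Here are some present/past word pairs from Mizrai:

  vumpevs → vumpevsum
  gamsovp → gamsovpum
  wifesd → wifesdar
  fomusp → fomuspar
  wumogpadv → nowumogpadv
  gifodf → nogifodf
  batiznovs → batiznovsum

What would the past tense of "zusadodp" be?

nozusadodp

"zusadodp" has second-to-last letter 'd'. The stems whose second-to-last letter is 'd' (wumogpadv → nowumogpadv, gifodf → nogifodf) add the prefix no-.
So zusadodp → nozusadodp.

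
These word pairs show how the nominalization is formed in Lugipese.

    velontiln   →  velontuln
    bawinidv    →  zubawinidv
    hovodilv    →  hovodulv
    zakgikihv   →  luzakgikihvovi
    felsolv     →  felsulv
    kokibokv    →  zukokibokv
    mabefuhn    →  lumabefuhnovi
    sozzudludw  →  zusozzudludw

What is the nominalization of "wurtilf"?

"wurtilf" has second-to-last letter 'l'. The stems whose second-to-last letter is 'l' (velontiln → velontuln, felsolv → felsulv, hovodilv → hovodulv) change the last vowel to 'u'.
So wurtilf → wurtulf.

wurtulf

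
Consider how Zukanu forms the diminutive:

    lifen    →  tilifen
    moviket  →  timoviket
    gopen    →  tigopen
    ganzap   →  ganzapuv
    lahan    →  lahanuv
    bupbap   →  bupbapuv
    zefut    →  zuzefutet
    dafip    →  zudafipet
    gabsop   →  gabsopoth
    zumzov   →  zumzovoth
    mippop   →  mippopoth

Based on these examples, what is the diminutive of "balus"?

lifen and lahan both end in -n yet inflect differently (tilifen, lahanuv), so the final letter is not what conditions the rule; the last vowel is.
"balus" has last vowel 'u'. The one such stem in the data (zefut → zuzefutet) adds zu- … -et around the stem, so the same rule applies.
The other patterns: stems whose last vowel is 'e' add the prefix ti-; stems whose last vowel is 'a' add -uv; stems whose last vowel is 'o' add -oth.
So balus → zubaluset.

zubaluset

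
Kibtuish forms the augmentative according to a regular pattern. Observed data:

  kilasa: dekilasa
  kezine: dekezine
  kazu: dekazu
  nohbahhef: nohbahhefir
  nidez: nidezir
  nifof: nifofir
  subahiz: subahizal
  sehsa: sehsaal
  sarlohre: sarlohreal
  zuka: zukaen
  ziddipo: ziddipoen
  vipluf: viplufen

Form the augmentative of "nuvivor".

"nuvivor" begins with n-. The stems beginning with n- (nohbahhef → nohbahhefir, nidez → nidezir, nifof → nifofir) add -ir.
The other patterns: stems beginning with k- add the prefix de-; stems beginning with s- add -al; stems beginning with v- or z- add -en.
So nuvivor → nuvivorir.

nuvivorir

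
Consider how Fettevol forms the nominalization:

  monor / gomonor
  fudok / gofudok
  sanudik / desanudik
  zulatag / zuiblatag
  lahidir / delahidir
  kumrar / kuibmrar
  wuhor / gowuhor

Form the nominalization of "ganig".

deganig

"ganig" has last vowel 'i'. The stems whose last vowel is 'i' (sanudik → desanudik, lahidir → delahidir) add the prefix de-.
So ganig → deganig.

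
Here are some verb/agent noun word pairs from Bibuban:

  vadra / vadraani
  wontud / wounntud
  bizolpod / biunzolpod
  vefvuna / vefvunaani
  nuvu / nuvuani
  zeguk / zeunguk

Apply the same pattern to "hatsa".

hatsaani

nuvu and wontud both have last vowel 'u' yet inflect differently (nuvuani, wounntud), so the last vowel is not what conditions the rule; whether the stem ends in a vowel or a consonant is.
"hatsa" ends in a vowel. The stems ending in a vowel (vadra → vadraani, nuvu → nuvuani, vefvuna → vefvunaani) add -ani.
So hatsa → hatsaani.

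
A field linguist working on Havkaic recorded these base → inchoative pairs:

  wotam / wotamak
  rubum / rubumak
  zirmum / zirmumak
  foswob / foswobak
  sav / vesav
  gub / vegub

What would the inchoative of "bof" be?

"bof" has 1 vowel. The stems with 1 vowel (sav → vesav, gub → vegub) add the prefix ve-.
The other pattern: stems with 2 vowels add -ak.
So bof → vebof.

vebof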